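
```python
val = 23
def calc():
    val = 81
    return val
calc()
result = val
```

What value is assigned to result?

Step 1: Global val = 23.
Step 2: calc() creates local val = 81 (shadow, not modification).
Step 3: After calc() returns, global val is unchanged. result = 23

The answer is 23.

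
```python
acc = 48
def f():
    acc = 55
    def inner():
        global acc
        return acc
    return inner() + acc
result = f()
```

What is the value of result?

Step 1: Global acc = 48. f() shadows with local acc = 55.
Step 2: inner() uses global keyword, so inner() returns global acc = 48.
Step 3: f() returns 48 + 55 = 103

The answer is 103.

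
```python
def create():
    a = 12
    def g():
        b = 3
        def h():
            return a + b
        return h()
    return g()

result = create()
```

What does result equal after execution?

Step 1: create() defines a = 12. g() defines b = 3.
Step 2: h() accesses both from enclosing scopes: a = 12, b = 3.
Step 3: result = 12 + 3 = 15

The answer is 15.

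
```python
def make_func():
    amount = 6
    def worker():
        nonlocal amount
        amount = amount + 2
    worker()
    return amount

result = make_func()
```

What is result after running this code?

Step 1: make_func() sets amount = 6.
Step 2: worker() uses nonlocal to modify amount in make_func's scope: amount = 6 + 2 = 8.
Step 3: make_func() returns the modified amount = 8

The answer is 8.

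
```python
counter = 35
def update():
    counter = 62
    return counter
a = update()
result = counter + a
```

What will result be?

Step 1: Global counter = 35. update() returns local counter = 62.
Step 2: a = 62. Global counter still = 35.
Step 3: result = 35 + 62 = 97

The answer is 97.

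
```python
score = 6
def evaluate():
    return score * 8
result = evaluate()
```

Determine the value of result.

Step 1: score = 6 is defined globally.
Step 2: evaluate() looks up score from global scope = 6, then computes 6 * 8 = 48.
Step 3: result = 48

The answer is 48.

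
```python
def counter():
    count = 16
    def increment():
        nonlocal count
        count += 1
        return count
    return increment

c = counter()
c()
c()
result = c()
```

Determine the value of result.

Step 1: counter() creates closure with count = 16.
Step 2: Each c() call increments count via nonlocal. After 3 calls: 16 + 3 = 19.
Step 3: result = 19

The answer is 19.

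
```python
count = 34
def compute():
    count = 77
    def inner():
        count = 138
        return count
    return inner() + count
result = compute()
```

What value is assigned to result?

Step 1: compute() has local count = 77. inner() has local count = 138.
Step 2: inner() returns its local count = 138.
Step 3: compute() returns 138 + its own count (77) = 215

The answer is 215.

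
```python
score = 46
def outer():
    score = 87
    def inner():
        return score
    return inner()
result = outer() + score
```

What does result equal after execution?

Step 1: Global score = 46. outer() shadows with score = 87.
Step 2: inner() returns enclosing score = 87. outer() = 87.
Step 3: result = 87 + global score (46) = 133

The answer is 133.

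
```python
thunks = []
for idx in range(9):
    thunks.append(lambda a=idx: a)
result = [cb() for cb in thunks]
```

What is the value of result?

Step 1: Default arg a=idx captures idx at each iteration.
Step 2: Each lambda has its own default: 0, 1, ..., 8.
Step 3: result = [0, 1, 2, 3, 4, 5, 6, 7, 8]

The answer is [0, 1, 2, 3, 4, 5, 6, 7, 8].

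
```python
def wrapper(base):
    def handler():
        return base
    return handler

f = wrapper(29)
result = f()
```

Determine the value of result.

Step 1: wrapper(29) creates closure capturing base = 29.
Step 2: f() returns the captured base = 29.
Step 3: result = 29

The answer is 29.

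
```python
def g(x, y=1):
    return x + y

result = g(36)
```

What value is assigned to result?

Step 1: g(36) uses default y = 1.
Step 2: Returns 36 + 1 = 37.
Step 3: result = 37

The answer is 37.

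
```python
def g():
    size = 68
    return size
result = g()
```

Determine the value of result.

Step 1: g() defines size = 68 in its local scope.
Step 2: return size finds the local variable size = 68.
Step 3: result = 68

The answer is 68.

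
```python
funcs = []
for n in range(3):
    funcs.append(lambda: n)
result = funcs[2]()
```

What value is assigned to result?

Step 1: The loop creates 3 lambdas, all referencing the same variable n.
Step 2: After the loop, n = 2 (final value).
Step 3: funcs[2]() looks up n at call time and finds 2. This is the late binding gotcha. result = 2

The answer is 2.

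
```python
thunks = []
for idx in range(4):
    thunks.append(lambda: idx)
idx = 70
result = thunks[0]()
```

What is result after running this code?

Step 1: Lambdas capture the variable idx by reference, not by value.
Step 2: After the loop, idx is reassigned to 70.
Step 3: thunks[0]() looks up the current idx = 70. result = 70

The answer is 70.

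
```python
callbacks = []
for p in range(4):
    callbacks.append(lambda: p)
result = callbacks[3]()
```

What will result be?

Step 1: The loop creates 4 lambdas, all referencing the same variable p.
Step 2: After the loop, p = 3 (final value).
Step 3: callbacks[3]() looks up p at call time and finds 3. This is the late binding gotcha. result = 3

The answer is 3.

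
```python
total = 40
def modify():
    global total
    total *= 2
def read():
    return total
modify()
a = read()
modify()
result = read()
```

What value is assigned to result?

Step 1: total = 40.
Step 2: First modify(): total = 40 * 2 = 80.
Step 3: Second modify(): total = 80 * 2 = 160.
Step 4: read() returns 160

The answer is 160.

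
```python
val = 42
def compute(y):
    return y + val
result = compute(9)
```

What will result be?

Step 1: val = 42 is defined globally.
Step 2: compute(9) uses parameter y = 9 and looks up val from global scope = 42.
Step 3: result = 9 + 42 = 51

The answer is 51.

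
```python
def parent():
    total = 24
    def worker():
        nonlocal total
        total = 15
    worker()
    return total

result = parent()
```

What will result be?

Step 1: parent() sets total = 24.
Step 2: worker() uses nonlocal to reassign total = 15.
Step 3: result = 15

The answer is 15.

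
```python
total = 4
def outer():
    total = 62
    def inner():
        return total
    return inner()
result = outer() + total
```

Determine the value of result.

Step 1: Global total = 4. outer() shadows with total = 62.
Step 2: inner() returns enclosing total = 62. outer() = 62.
Step 3: result = 62 + global total (4) = 66

The answer is 66.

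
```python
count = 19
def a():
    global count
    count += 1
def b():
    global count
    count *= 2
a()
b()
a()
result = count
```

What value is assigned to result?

Step 1: count = 19.
Step 2: a(): count = 19 + 1 = 20.
Step 3: b(): count = 20 * 2 = 40.
Step 4: a(): count = 40 + 1 = 41

The answer is 41.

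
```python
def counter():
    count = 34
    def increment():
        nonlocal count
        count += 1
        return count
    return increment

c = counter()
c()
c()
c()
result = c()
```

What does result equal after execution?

Step 1: counter() creates closure with count = 34.
Step 2: Each c() call increments count via nonlocal. After 4 calls: 34 + 4 = 38.
Step 3: result = 38

The answer is 38.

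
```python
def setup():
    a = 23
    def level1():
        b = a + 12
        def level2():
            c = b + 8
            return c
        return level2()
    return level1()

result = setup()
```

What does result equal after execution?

Step 1: a = 23. b = a + 12 = 35.
Step 2: c = b + 8 = 35 + 8 = 43.
Step 3: result = 43

The answer is 43.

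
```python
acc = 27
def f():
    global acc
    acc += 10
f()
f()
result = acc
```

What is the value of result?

Step 1: acc = 27.
Step 2: First f(): acc = 27 + 10 = 37.
Step 3: Second f(): acc = 37 + 10 = 47. result = 47

The answer is 47.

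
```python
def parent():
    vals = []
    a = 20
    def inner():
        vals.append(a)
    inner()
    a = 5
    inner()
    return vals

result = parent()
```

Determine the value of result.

Step 1: a = 20. inner() appends current a to vals.
Step 2: First inner(): appends 20. Then a = 5.
Step 3: Second inner(): appends 5 (closure sees updated a). result = [20, 5]

The answer is [20, 5].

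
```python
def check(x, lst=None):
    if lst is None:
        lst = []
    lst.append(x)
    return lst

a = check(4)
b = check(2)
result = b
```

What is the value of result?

Step 1: None default with guard creates a NEW list each call.
Step 2: a = [4] (fresh list). b = [2] (another fresh list).
Step 3: result = [2] (this is the fix for mutable default)

The answer is [2].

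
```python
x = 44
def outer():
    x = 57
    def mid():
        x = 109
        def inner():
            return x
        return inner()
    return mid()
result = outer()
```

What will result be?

Step 1: Three levels of shadowing: global 44, outer 57, mid 109.
Step 2: inner() finds x = 109 in enclosing mid() scope.
Step 3: result = 109

The answer is 109.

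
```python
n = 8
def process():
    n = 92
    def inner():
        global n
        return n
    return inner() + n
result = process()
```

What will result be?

Step 1: Global n = 8. process() shadows with local n = 92.
Step 2: inner() uses global keyword, so inner() returns global n = 8.
Step 3: process() returns 8 + 92 = 100

The answer is 100.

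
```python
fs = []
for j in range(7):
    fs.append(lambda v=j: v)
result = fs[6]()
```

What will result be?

Step 1: Default argument v=j captures j's value at each iteration.
Step 2: fs[6] captured v = 6 when j was 6.
Step 3: result = 6

The answer is 6.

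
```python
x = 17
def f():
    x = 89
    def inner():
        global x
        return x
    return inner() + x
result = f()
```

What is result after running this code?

Step 1: Global x = 17. f() shadows with local x = 89.
Step 2: inner() uses global keyword, so inner() returns global x = 17.
Step 3: f() returns 17 + 89 = 106

The answer is 106.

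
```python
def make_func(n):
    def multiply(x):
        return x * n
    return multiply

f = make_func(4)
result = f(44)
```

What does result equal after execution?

Step 1: make_func(4) returns multiply closure with n = 4.
Step 2: f(44) computes 44 * 4 = 176.
Step 3: result = 176

The answer is 176.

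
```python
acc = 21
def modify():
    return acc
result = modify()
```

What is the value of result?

Step 1: acc = 21 is defined in the global scope.
Step 2: modify() looks up acc. No local acc exists, so Python checks the global scope via LEGB rule and finds acc = 21.
Step 3: result = 21

The answer is 21.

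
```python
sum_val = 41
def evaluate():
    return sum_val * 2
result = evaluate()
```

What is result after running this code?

Step 1: sum_val = 41 is defined globally.
Step 2: evaluate() looks up sum_val from global scope = 41, then computes 41 * 2 = 82.
Step 3: result = 82

The answer is 82.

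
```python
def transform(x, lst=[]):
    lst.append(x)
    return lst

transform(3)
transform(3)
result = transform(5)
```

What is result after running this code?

Step 1: Mutable default argument gotcha! The list [] is created once.
Step 2: Each call appends to the SAME list: [3], [3, 3], [3, 3, 5].
Step 3: result = [3, 3, 5]

The answer is [3, 3, 5].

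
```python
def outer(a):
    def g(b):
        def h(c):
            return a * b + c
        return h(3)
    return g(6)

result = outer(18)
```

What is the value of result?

Step 1: a = 18, b = 6, c = 3.
Step 2: h() computes a * b + c = 18 * 6 + 3 = 111.
Step 3: result = 111

The answer is 111.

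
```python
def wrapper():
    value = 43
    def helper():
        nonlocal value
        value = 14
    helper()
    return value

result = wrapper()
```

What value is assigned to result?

Step 1: wrapper() sets value = 43.
Step 2: helper() uses nonlocal to reassign value = 14.
Step 3: result = 14

The answer is 14.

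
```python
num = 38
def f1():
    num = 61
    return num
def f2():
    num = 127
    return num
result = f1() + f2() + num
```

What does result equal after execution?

Step 1: Each function shadows global num with its own local.
Step 2: f1() returns 61, f2() returns 127.
Step 3: Global num = 38 is unchanged. result = 61 + 127 + 38 = 226

The answer is 226.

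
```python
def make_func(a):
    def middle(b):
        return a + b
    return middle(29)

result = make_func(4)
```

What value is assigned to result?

Step 1: make_func(4) passes a = 4.
Step 2: middle(29) has b = 29, reads a = 4 from enclosing.
Step 3: result = 4 + 29 = 33

The answer is 33.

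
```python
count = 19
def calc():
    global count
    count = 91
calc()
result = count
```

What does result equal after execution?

Step 1: count = 19 globally.
Step 2: calc() declares global count and sets it to 91.
Step 3: After calc(), global count = 91. result = 91

The answer is 91.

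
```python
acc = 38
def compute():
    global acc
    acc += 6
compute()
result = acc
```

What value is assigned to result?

Step 1: acc = 38 globally.
Step 2: compute() modifies global acc: acc += 6 = 44.
Step 3: result = 44

The answer is 44.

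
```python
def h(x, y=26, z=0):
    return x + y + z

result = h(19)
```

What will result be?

Step 1: h(19) uses defaults y = 26, z = 0.
Step 2: Returns 19 + 26 + 0 = 45.
Step 3: result = 45

The answer is 45.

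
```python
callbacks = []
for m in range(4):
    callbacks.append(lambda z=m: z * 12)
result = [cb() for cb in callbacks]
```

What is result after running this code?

Step 1: Default arg z=m captures m at each iteration.
Step 2: callbacks[k] has z defaulting to k, returns k * 12.
Step 3: result = [0, 12, 24, 36]

The answer is [0, 12, 24, 36].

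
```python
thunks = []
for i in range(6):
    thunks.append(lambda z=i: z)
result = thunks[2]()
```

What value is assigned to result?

Step 1: Default argument z=i captures i's value at each iteration.
Step 2: thunks[2] captured z = 2 when i was 2.
Step 3: result = 2

The answer is 2.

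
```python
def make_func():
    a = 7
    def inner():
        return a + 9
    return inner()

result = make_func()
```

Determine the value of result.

Step 1: make_func() defines a = 7.
Step 2: inner() reads a = 7 from enclosing scope, returns 7 + 9 = 16.
Step 3: result = 16

The answer is 16.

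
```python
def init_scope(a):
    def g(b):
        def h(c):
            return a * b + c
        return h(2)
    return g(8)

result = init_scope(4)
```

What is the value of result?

Step 1: a = 4, b = 8, c = 2.
Step 2: h() computes a * b + c = 4 * 8 + 2 = 34.
Step 3: result = 34

The answer is 34.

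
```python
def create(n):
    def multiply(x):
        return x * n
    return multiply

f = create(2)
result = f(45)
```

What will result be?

Step 1: create(2) returns multiply closure with n = 2.
Step 2: f(45) computes 45 * 2 = 90.
Step 3: result = 90

The answer is 90.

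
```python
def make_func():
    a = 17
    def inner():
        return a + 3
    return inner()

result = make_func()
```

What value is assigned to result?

Step 1: make_func() defines a = 17.
Step 2: inner() reads a = 17 from enclosing scope, returns 17 + 3 = 20.
Step 3: result = 20

The answer is 20.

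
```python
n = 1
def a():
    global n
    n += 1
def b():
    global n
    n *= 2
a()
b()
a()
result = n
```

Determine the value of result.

Step 1: n = 1.
Step 2: a(): n = 1 + 1 = 2.
Step 3: b(): n = 2 * 2 = 4.
Step 4: a(): n = 4 + 1 = 5

The answer is 5.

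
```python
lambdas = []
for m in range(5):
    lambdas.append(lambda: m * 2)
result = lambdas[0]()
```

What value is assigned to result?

Step 1: All lambdas reference the same variable m (late binding).
Step 2: After the loop, m = 4. Every lambda returns m * 2.
Step 3: lambdas[0]() = 4 * 2 = 8

The answer is 8.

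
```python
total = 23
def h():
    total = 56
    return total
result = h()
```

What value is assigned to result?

Step 1: Global total = 23.
Step 2: h() creates local total = 56, shadowing the global.
Step 3: Returns local total = 56. result = 56

The answer is 56.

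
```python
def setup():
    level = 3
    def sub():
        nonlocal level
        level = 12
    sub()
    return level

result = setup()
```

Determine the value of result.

Step 1: setup() sets level = 3.
Step 2: sub() uses nonlocal to reassign level = 12.
Step 3: result = 12

The answer is 12.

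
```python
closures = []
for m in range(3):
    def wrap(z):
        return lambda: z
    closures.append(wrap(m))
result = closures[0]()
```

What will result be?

Step 1: wrap(m) creates a new scope capturing z = m at call time.
Step 2: closures[0] = wrap(0), so its lambda captures z = 0.
Step 3: result = 0 (closure factory fixes late binding)

The answer is 0.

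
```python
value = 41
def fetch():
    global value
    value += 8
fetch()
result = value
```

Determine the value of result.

Step 1: value = 41 globally.
Step 2: fetch() modifies global value: value += 8 = 49.
Step 3: result = 49

The answer is 49.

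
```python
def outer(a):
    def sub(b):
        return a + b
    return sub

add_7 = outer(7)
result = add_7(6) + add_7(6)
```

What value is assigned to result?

Step 1: add_7 captures a = 7.
Step 2: add_7(6) = 7 + 6 = 13, called twice.
Step 3: result = 13 + 13 = 26

The answer is 26.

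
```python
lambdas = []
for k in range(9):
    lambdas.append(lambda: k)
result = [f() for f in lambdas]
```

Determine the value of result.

Step 1: All 9 lambdas share the same variable k.
Step 2: After the loop, k = 8.
Step 3: Each call returns 8. result = [8, 8, 8, 8, 8, 8, 8, 8, 8]

The answer is [8, 8, 8, 8, 8, 8, 8, 8, 8].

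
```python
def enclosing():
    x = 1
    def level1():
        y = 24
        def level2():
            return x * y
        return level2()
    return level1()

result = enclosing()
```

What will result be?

Step 1: x = 1 in enclosing. y = 24 in level1.
Step 2: level2() reads x = 1 and y = 24 from enclosing scopes.
Step 3: result = 1 * 24 = 24

The answer is 24.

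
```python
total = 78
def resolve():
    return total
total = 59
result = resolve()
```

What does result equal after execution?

Step 1: total is first set to 78, then reassigned to 59.
Step 2: resolve() is called after the reassignment, so it looks up the current global total = 59.
Step 3: result = 59

The answer is 59.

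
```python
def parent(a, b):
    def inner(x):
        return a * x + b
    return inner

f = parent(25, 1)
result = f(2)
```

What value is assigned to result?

Step 1: parent(25, 1) captures a = 25, b = 1.
Step 2: f(2) computes 25 * 2 + 1 = 51.
Step 3: result = 51

The answer is 51.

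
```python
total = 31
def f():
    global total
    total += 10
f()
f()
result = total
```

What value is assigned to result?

Step 1: total = 31.
Step 2: First f(): total = 31 + 10 = 41.
Step 3: Second f(): total = 41 + 10 = 51. result = 51

The answer is 51.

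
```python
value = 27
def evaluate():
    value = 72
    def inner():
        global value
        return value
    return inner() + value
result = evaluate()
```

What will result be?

Step 1: Global value = 27. evaluate() shadows with local value = 72.
Step 2: inner() uses global keyword, so inner() returns global value = 27.
Step 3: evaluate() returns 27 + 72 = 99

The answer is 99.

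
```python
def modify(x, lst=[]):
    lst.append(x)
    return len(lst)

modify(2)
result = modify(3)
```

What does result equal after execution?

Step 1: Mutable default list persists between calls.
Step 2: First call: lst = [2], len = 1. Second call: lst = [2, 3], len = 2.
Step 3: result = 2

The answer is 2.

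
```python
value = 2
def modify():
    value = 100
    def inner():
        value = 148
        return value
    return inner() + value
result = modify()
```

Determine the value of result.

Step 1: modify() has local value = 100. inner() has local value = 148.
Step 2: inner() returns its local value = 148.
Step 3: modify() returns 148 + its own value (100) = 248

The answer is 248.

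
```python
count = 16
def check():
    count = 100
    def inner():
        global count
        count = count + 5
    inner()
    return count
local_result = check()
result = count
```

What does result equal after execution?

Step 1: Global count = 16. check() creates local count = 100.
Step 2: inner() declares global count and adds 5: global count = 16 + 5 = 21.
Step 3: check() returns its local count = 100 (unaffected by inner).
Step 4: result = global count = 21

The answer is 21.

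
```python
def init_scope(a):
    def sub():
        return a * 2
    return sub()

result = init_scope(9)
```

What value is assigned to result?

Step 1: init_scope(9) binds parameter a = 9.
Step 2: sub() accesses a = 9 from enclosing scope.
Step 3: result = 9 * 2 = 18

The answer is 18.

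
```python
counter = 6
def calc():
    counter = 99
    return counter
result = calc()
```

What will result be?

Step 1: Global counter = 6.
Step 2: calc() creates local counter = 99, shadowing the global.
Step 3: Returns local counter = 99. result = 99

The answer is 99.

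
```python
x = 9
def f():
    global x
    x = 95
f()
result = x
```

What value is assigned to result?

Step 1: x = 9 globally.
Step 2: f() declares global x and sets it to 95.
Step 3: After f(), global x = 95. result = 95

The answer is 95.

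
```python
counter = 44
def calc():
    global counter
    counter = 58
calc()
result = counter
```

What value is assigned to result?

Step 1: counter = 44 globally.
Step 2: calc() declares global counter and sets it to 58.
Step 3: After calc(), global counter = 58. result = 58

The answer is 58.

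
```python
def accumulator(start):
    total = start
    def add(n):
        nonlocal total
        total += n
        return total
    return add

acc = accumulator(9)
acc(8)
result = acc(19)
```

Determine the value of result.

Step 1: accumulator(9) creates closure with total = 9.
Step 2: First acc(8): total = 9 + 8 = 17.
Step 3: Second acc(19): total = 17 + 19 = 36. result = 36

The answer is 36.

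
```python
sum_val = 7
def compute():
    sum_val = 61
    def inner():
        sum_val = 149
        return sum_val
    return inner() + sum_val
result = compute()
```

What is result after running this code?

Step 1: compute() has local sum_val = 61. inner() has local sum_val = 149.
Step 2: inner() returns its local sum_val = 149.
Step 3: compute() returns 149 + its own sum_val (61) = 210

The answer is 210.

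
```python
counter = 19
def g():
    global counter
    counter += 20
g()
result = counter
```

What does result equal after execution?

Step 1: counter = 19 globally.
Step 2: g() modifies global counter: counter += 20 = 39.
Step 3: result = 39

The answer is 39.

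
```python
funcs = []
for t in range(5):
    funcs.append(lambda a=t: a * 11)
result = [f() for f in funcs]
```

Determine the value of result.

Step 1: Default arg a=t captures t at each iteration.
Step 2: funcs[k] has a defaulting to k, returns k * 11.
Step 3: result = [0, 11, 22, 33, 44]

The answer is [0, 11, 22, 33, 44].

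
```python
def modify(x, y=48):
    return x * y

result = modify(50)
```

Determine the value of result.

Step 1: modify(50) uses default y = 48.
Step 2: Returns 50 * 48 = 2400.
Step 3: result = 2400

The answer is 2400.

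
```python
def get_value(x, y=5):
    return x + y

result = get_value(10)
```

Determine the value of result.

Step 1: get_value(10) uses default y = 5.
Step 2: Returns 10 + 5 = 15.
Step 3: result = 15

The answer is 15.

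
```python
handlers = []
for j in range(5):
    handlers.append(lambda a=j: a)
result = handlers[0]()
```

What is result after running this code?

Step 1: Default argument a=j captures j's value at each iteration.
Step 2: handlers[0] captured a = 0 when j was 0.
Step 3: result = 0

The answer is 0.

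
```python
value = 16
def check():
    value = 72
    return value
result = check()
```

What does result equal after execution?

Step 1: Global value = 16.
Step 2: check() creates local value = 72, shadowing the global.
Step 3: Returns local value = 72. result = 72

The answer is 72.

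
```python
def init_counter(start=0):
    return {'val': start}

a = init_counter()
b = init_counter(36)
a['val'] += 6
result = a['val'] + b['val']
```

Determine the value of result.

Step 1: init_counter() returns a new dict each call (immutable default 0).
Step 2: a = {'val': 0}, b = {'val': 36}.
Step 3: a['val'] += 6 = 6. result = 6 + 36 = 42

The answer is 42.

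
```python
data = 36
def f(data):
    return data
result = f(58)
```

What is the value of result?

Step 1: Global data = 36.
Step 2: f(58) takes parameter data = 58, which shadows the global.
Step 3: result = 58

The answer is 58.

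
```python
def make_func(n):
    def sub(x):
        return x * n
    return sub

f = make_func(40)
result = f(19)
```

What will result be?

Step 1: make_func(40) creates a closure capturing n = 40.
Step 2: f(19) computes 19 * 40 = 760.
Step 3: result = 760

The answer is 760.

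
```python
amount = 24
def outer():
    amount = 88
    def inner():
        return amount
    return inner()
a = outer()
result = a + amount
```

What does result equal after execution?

Step 1: outer() has local amount = 88. inner() reads from enclosing.
Step 2: outer() returns 88. Global amount = 24 unchanged.
Step 3: result = 88 + 24 = 112

The answer is 112.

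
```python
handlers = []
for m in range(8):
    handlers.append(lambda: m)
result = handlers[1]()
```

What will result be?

Step 1: The loop creates 8 lambdas, all referencing the same variable m.
Step 2: After the loop, m = 7 (final value).
Step 3: handlers[1]() looks up m at call time and finds 7. This is the late binding gotcha. result = 7

The answer is 7.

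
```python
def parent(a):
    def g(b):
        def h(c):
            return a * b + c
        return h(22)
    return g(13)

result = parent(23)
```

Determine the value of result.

Step 1: a = 23, b = 13, c = 22.
Step 2: h() computes a * b + c = 23 * 13 + 22 = 321.
Step 3: result = 321

The answer is 321.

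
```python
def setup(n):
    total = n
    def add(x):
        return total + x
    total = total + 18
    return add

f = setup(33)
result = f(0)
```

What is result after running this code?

Step 1: setup(33) sets total = 33, then total = 33 + 18 = 51.
Step 2: Closures capture by reference, so add sees total = 51.
Step 3: f(0) returns 51 + 0 = 51

The answer is 51.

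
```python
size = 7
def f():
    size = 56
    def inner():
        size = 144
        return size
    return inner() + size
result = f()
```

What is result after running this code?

Step 1: f() has local size = 56. inner() has local size = 144.
Step 2: inner() returns its local size = 144.
Step 3: f() returns 144 + its own size (56) = 200

The answer is 200.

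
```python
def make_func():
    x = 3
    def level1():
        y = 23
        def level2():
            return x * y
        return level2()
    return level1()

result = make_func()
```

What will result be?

Step 1: x = 3 in make_func. y = 23 in level1.
Step 2: level2() reads x = 3 and y = 23 from enclosing scopes.
Step 3: result = 3 * 23 = 69

The answer is 69.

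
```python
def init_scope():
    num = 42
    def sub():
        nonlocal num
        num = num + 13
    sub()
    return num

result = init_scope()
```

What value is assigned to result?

Step 1: init_scope() sets num = 42.
Step 2: sub() uses nonlocal to modify num in init_scope's scope: num = 42 + 13 = 55.
Step 3: init_scope() returns the modified num = 55

The answer is 55.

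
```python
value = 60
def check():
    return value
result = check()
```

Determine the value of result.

Step 1: value = 60 is defined in the global scope.
Step 2: check() looks up value. No local value exists, so Python checks the global scope via LEGB rule and finds value = 60.
Step 3: result = 60

The answer is 60.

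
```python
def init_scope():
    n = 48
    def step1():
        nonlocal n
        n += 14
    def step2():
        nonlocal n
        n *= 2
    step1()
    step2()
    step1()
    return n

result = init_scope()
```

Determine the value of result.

Step 1: n = 48.
Step 2: step1(): n = 48 + 14 = 62.
Step 3: step2(): n = 62 * 2 = 124.
Step 4: step1(): n = 124 + 14 = 138. result = 138

The answer is 138.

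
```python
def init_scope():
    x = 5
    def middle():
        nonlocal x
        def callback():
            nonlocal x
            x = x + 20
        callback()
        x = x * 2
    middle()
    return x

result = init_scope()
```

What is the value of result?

Step 1: x = 5.
Step 2: callback() adds 20: x = 5 + 20 = 25.
Step 3: middle() doubles: x = 25 * 2 = 50.
Step 4: result = 50

The answer is 50.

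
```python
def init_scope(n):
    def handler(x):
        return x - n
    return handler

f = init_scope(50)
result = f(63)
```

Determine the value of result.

Step 1: init_scope(50) creates a closure capturing n = 50.
Step 2: f(63) computes 63 - 50 = 13.
Step 3: result = 13

The answer is 13.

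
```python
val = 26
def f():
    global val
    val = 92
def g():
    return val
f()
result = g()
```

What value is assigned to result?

Step 1: val = 26.
Step 2: f() sets global val = 92.
Step 3: g() reads global val = 92. result = 92

The answer is 92.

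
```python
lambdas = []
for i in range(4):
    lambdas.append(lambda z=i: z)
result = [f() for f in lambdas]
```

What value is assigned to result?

Step 1: Default arg z=i captures i at each iteration.
Step 2: Each lambda has its own default: 0, 1, ..., 3.
Step 3: result = [0, 1, 2, 3]

The answer is [0, 1, 2, 3].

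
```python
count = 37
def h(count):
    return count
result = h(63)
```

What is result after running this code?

Step 1: Global count = 37.
Step 2: h(63) takes parameter count = 63, which shadows the global.
Step 3: result = 63

The answer is 63.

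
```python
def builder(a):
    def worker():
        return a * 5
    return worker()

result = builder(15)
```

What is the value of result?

Step 1: builder(15) binds parameter a = 15.
Step 2: worker() accesses a = 15 from enclosing scope.
Step 3: result = 15 * 5 = 75

The answer is 75.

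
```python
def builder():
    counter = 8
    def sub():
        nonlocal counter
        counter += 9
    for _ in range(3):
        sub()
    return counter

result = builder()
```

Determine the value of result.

Step 1: counter = 8.
Step 2: sub() is called 3 times in a loop, each adding 9 via nonlocal.
Step 3: counter = 8 + 9 * 3 = 35

The answer is 35.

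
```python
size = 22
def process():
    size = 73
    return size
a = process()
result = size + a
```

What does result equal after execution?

Step 1: Global size = 22. process() returns local size = 73.
Step 2: a = 73. Global size still = 22.
Step 3: result = 22 + 73 = 95

The answer is 95.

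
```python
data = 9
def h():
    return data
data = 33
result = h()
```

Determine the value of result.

Step 1: data is first set to 9, then reassigned to 33.
Step 2: h() is called after the reassignment, so it looks up the current global data = 33.
Step 3: result = 33

The answer is 33.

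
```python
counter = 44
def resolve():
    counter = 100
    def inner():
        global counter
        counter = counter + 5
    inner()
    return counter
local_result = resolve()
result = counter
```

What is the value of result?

Step 1: Global counter = 44. resolve() creates local counter = 100.
Step 2: inner() declares global counter and adds 5: global counter = 44 + 5 = 49.
Step 3: resolve() returns its local counter = 100 (unaffected by inner).
Step 4: result = global counter = 49

The answer is 49.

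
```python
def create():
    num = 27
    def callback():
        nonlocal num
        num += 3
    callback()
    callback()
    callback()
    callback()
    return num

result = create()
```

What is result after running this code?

Step 1: num starts at 27.
Step 2: callback() is called 4 times, each adding 3.
Step 3: num = 27 + 3 * 4 = 39

The answer is 39.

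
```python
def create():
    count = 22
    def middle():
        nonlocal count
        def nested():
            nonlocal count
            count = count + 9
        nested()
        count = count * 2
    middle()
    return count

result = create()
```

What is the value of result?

Step 1: count = 22.
Step 2: nested() adds 9: count = 22 + 9 = 31.
Step 3: middle() doubles: count = 31 * 2 = 62.
Step 4: result = 62

The answer is 62.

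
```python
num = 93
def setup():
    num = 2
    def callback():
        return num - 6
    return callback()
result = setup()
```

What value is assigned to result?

Step 1: setup() shadows global num with num = 2.
Step 2: callback() finds num = 2 in enclosing scope, computes 2 - 6 = -4.
Step 3: result = -4

The answer is -4.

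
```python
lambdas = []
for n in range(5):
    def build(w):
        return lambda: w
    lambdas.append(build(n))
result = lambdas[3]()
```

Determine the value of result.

Step 1: build(n) creates a new scope capturing w = n at call time.
Step 2: lambdas[3] = build(3), so its lambda captures w = 3.
Step 3: result = 3 (closure factory fixes late binding)

The answer is 3.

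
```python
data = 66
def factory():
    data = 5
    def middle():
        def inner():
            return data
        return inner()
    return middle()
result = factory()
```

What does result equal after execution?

Step 1: factory() defines data = 5. middle() and inner() have no local data.
Step 2: inner() checks local (none), enclosing middle() (none), enclosing factory() and finds data = 5.
Step 3: result = 5

The answer is 5.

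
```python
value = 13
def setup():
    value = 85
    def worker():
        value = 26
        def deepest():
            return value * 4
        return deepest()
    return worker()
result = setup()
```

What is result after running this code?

Step 1: deepest() looks up value through LEGB: not local, finds value = 26 in enclosing worker().
Step 2: Returns 26 * 4 = 104.
Step 3: result = 104

The answer is 104.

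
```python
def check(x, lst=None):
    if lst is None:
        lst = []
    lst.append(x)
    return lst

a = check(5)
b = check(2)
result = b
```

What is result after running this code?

Step 1: None default with guard creates a NEW list each call.
Step 2: a = [5] (fresh list). b = [2] (another fresh list).
Step 3: result = [2] (this is the fix for mutable default)

The answer is [2].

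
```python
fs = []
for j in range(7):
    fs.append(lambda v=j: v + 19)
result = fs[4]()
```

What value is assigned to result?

Step 1: Default argument v=j captures j's value at definition time.
Step 2: fs[4] was defined when j = 4, so v defaults to 4.
Step 3: result = 4 + 19 = 23 (default arg fixes the late binding issue)

The answer is 23.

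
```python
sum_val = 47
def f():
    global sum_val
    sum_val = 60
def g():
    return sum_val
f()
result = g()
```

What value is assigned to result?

Step 1: sum_val = 47.
Step 2: f() sets global sum_val = 60.
Step 3: g() reads global sum_val = 60. result = 60

The answer is 60.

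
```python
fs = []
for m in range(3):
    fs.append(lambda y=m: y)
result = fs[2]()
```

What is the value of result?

Step 1: Default argument y=m captures m's value at each iteration.
Step 2: fs[2] captured y = 2 when m was 2.
Step 3: result = 2

The answer is 2.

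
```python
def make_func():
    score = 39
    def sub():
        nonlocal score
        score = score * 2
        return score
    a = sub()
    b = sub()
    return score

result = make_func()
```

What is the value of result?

Step 1: score starts at 39.
Step 2: First sub(): score = 39 * 2 = 78.
Step 3: Second sub(): score = 78 * 2 = 156.
Step 4: result = 156

The answer is 156.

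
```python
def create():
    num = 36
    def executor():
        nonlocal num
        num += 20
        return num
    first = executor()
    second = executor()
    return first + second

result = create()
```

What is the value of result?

Step 1: num starts at 36.
Step 2: First call: num = 36 + 20 = 56, returns 56.
Step 3: Second call: num = 56 + 20 = 76, returns 76.
Step 4: result = 56 + 76 = 132

The answer is 132.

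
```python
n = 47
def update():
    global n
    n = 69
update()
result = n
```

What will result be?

Step 1: n = 47 globally.
Step 2: update() declares global n and sets it to 69.
Step 3: After update(), global n = 69. result = 69

The answer is 69.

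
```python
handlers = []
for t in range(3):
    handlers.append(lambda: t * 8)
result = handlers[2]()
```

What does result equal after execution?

Step 1: All lambdas reference the same variable t (late binding).
Step 2: After the loop, t = 2. Every lambda returns t * 8.
Step 3: handlers[2]() = 2 * 8 = 16

The answer is 16.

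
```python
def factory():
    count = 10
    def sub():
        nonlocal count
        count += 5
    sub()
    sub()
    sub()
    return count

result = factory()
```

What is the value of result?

Step 1: count starts at 10.
Step 2: sub() is called 3 times, each adding 5.
Step 3: count = 10 + 5 * 3 = 25

The answer is 25.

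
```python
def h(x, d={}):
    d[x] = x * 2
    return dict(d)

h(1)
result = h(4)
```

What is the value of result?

Step 1: Mutable default dict is shared across calls.
Step 2: First call adds 1: 2. Second call adds 4: 8.
Step 3: result = {1: 2, 4: 8}

The answer is {1: 2, 4: 8}.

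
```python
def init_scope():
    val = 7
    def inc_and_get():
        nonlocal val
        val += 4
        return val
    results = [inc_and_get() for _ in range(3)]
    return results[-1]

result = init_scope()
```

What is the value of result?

Step 1: val = 7.
Step 2: Three calls to inc_and_get(), each adding 4.
Step 3: Last value = 7 + 4 * 3 = 19

The answer is 19.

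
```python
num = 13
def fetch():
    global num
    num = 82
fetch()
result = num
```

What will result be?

Step 1: num = 13 globally.
Step 2: fetch() declares global num and sets it to 82.
Step 3: After fetch(), global num = 82. result = 82

The answer is 82.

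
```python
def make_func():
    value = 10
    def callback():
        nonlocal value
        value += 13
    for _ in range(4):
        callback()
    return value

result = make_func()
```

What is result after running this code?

Step 1: value = 10.
Step 2: callback() is called 4 times in a loop, each adding 13 via nonlocal.
Step 3: value = 10 + 13 * 4 = 62

The answer is 62.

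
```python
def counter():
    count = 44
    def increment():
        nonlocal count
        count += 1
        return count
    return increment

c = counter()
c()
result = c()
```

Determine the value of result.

Step 1: counter() creates closure with count = 44.
Step 2: Each c() call increments count via nonlocal. After 2 calls: 44 + 2 = 46.
Step 3: result = 46

The answer is 46.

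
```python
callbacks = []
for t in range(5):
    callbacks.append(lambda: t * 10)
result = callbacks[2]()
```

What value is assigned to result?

Step 1: All lambdas reference the same variable t (late binding).
Step 2: After the loop, t = 4. Every lambda returns t * 10.
Step 3: callbacks[2]() = 4 * 10 = 40

The answer is 40.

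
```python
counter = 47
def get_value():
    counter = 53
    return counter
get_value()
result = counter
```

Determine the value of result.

Step 1: Global counter = 47.
Step 2: get_value() creates local counter = 53 (shadow, not modification).
Step 3: After get_value() returns, global counter is unchanged. result = 47

The answer is 47.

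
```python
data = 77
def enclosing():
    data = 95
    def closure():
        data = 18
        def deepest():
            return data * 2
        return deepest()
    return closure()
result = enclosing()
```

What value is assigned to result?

Step 1: deepest() looks up data through LEGB: not local, finds data = 18 in enclosing closure().
Step 2: Returns 18 * 2 = 36.
Step 3: result = 36

The answer is 36.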